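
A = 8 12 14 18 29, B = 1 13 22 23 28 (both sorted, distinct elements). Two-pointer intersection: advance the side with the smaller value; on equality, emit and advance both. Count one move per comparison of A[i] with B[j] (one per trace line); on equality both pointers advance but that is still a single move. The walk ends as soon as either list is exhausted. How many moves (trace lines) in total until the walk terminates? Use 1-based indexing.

[i=1,j=1] 8>1 → j++
[i=1,j=2] 8<13 → i++
[i=2,j=2] 12<13 → i++
[i=3,j=2] 14>13 → j++
[i=3,j=3] 14<22 → i++
[i=4,j=3] 18<22 → i++
[i=5,j=3] 29>22 → j++
[i=5,j=4] 29>23 → j++
[i=5,j=5] 29>28 → j++

9 moves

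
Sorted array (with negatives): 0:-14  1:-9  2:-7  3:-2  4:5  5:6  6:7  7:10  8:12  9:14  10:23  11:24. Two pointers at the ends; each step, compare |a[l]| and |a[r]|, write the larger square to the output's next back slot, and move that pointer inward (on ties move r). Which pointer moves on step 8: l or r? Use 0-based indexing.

r

[0,11] |-14|<=|24| out[11]=576 → r--
[0,10] |-14|<=|23| out[10]=529 → r--
[0,9] |-14|<=|14| out[9]=196 → r--
[0,8] |-14|>|12| out[8]=196 → l++
[1,8] |-9|<=|12| out[7]=144 → r--
[1,7] |-9|<=|10| out[6]=100 → r--
[1,6] |-9|>|7| out[5]=81 → l++
[2,6] |-7|<=|7| out[4]=49 → r--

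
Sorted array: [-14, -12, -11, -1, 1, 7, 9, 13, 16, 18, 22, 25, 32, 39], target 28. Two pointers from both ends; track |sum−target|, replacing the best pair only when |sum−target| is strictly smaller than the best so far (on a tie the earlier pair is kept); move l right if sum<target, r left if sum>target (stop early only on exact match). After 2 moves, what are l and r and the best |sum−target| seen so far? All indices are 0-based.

l=0 r=13: -14+39=25 d=3 *, l++
l=1 r=13: -12+39=27 d=1 *, l++

l=2, r=13, best |Δ|=1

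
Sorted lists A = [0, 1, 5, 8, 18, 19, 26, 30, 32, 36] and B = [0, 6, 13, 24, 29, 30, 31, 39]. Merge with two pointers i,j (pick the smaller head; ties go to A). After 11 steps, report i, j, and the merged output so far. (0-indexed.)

i=0 j=0: A[i]=0<=B[j]=0 take 0, i++
i=1 j=0: A[i]=1>B[j]=0 take 0, j++
i=1 j=1: A[i]=1<=B[j]=6 take 1, i++
i=2 j=1: A[i]=5<=B[j]=6 take 5, i++
i=3 j=1: A[i]=8>B[j]=6 take 6, j++
i=3 j=2: A[i]=8<=B[j]=13 take 8, i++
i=4 j=2: A[i]=18>B[j]=13 take 13, j++
i=4 j=3: A[i]=18<=B[j]=24 take 18, i++
i=5 j=3: A[i]=19<=B[j]=24 take 19, i++
i=6 j=3: A[i]=26>B[j]=24 take 24, j++
i=6 j=4: A[i]=26<=B[j]=29 take 26, i++

i=7, j=4, merged so far=[0, 0, 1, 5, 6, 8, 13, 18, 19, 24, 26]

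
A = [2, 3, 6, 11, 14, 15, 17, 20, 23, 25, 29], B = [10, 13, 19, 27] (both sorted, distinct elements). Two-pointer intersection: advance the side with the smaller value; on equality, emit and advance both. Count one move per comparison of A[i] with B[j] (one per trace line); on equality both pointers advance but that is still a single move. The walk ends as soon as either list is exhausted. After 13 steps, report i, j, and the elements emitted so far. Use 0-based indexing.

i=0 j=0: 2<10, i++
i=1 j=0: 3<10, i++
i=2 j=0: 6<10, i++
i=3 j=0: 11>10, j++
i=3 j=1: 11<13, i++
i=4 j=1: 14>13, j++
i=4 j=2: 14<19, i++
i=5 j=2: 15<19, i++
i=6 j=2: 17<19, i++
i=7 j=2: 20>19, j++
i=7 j=3: 20<27, i++
i=8 j=3: 23<27, i++
i=9 j=3: 25<27, i++

i=10, j=3, emitted=[]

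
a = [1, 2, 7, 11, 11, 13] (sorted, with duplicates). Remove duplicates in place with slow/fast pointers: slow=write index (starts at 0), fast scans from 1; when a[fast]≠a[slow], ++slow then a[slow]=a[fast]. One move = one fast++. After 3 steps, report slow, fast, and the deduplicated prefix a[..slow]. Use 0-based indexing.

slow=3, fast=4, prefix=[1, 2, 7, 11]

(s=0,f=1) a[fast]=2≠a[slow]=1 write a[1]=2 → slow++,fast++
(s=1,f=2) a[fast]=7≠a[slow]=2 write a[2]=7 → slow++,fast++
(s=2,f=3) a[fast]=11≠a[slow]=7 write a[3]=11 → slow++,fast++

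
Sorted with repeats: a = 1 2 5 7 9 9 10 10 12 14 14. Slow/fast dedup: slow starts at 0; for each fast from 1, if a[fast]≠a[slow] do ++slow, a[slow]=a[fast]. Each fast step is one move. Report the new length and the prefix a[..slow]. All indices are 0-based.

(s=0,f=1) a[fast]=2≠a[slow]=1 write a[1]=2 → slow++,fast++
(s=1,f=2) a[fast]=5≠a[slow]=2 write a[2]=5 → slow++,fast++
(s=2,f=3) a[fast]=7≠a[slow]=5 write a[3]=7 → slow++,fast++
(s=3,f=4) a[fast]=9≠a[slow]=7 write a[4]=9 → slow++,fast++
(s=4,f=5) a[fast]=9=a[slow] dup → fast++
(s=4,f=6) a[fast]=10≠a[slow]=9 write a[5]=10 → slow++,fast++
(s=5,f=7) a[fast]=10=a[slow] dup → fast++
(s=5,f=8) a[fast]=12≠a[slow]=10 write a[6]=12 → slow++,fast++
(s=6,f=9) a[fast]=14≠a[slow]=12 write a[7]=14 → slow++,fast++
(s=7,f=10) a[fast]=14=a[slow] dup → fast++

length 8; prefix = [1, 2, 5, 7, 9, 10, 12, 14]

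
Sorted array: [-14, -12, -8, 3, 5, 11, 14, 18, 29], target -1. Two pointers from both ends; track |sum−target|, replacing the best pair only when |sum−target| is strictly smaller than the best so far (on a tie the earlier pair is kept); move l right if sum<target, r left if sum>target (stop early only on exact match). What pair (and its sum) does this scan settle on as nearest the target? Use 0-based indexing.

pair (-12, 11) with sum -1 (|Δ|=0)

l=0 r=8: -14+29=15 d=16 *, r--
l=0 r=7: -14+18=4 d=5 *, r--
l=0 r=6: -14+14=0 d=1 *, r--
l=0 r=5: -14+11=-3 d=2, l++
l=1 r=5: -12+11=-1 d=0 *, stop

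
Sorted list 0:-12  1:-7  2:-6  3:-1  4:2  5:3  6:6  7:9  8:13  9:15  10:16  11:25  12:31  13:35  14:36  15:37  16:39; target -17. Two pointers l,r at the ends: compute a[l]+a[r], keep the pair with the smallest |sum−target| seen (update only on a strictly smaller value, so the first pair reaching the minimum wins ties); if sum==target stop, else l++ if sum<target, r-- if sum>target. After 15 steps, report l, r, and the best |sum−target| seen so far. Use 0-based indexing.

l=1, r=2, best |Δ|=1

l=0 r=16: -12+39=27 d=44 *, r--
l=0 r=15: -12+37=25 d=42 *, r--
l=0 r=14: -12+36=24 d=41 *, r--
l=0 r=13: -12+35=23 d=40 *, r--
l=0 r=12: -12+31=19 d=36 *, r--
l=0 r=11: -12+25=13 d=30 *, r--
l=0 r=10: -12+16=4 d=21 *, r--
l=0 r=9: -12+15=3 d=20 *, r--
l=0 r=8: -12+13=1 d=18 *, r--
l=0 r=7: -12+9=-3 d=14 *, r--
l=0 r=6: -12+6=-6 d=11 *, r--
l=0 r=5: -12+3=-9 d=8 *, r--
l=0 r=4: -12+2=-10 d=7 *, r--
l=0 r=3: -12+-1=-13 d=4 *, r--
l=0 r=2: -12+-6=-18 d=1 *, l++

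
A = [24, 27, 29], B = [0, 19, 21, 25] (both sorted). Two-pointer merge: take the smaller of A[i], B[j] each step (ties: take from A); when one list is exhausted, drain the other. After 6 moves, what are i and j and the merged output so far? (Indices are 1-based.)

i=3, j=5, merged so far=[0, 19, 21, 24, 25, 27]

i=1 j=1: A[i]=24>B[j]=0 take 0, j++
i=1 j=2: A[i]=24>B[j]=19 take 19, j++
i=1 j=3: A[i]=24>B[j]=21 take 21, j++
i=1 j=4: A[i]=24<=B[j]=25 take 24, i++
i=2 j=4: A[i]=27>B[j]=25 take 25, j++
i=2 j=5: B done, take A[i]=27, i++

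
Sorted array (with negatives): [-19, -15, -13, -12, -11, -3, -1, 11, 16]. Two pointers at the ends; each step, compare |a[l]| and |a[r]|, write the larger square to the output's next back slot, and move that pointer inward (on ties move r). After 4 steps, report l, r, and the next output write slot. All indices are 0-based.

[0,8] |-19|>|16| out[8]=361 → l++
[1,8] |-15|<=|16| out[7]=256 → r--
[1,7] |-15|>|11| out[6]=225 → l++
[2,7] |-13|>|11| out[5]=169 → l++

l=3, r=7, next write slot=4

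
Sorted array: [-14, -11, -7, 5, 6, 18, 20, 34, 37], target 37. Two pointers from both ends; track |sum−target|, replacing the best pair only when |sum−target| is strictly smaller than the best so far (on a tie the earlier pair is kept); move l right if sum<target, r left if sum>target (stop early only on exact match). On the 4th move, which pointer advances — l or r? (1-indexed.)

r

[1,9] -14+37=23 d=14 * → l++
[2,9] -11+37=26 d=11 * → l++
[3,9] -7+37=30 d=7 * → l++
[4,9] 5+37=42 d=5 * → r--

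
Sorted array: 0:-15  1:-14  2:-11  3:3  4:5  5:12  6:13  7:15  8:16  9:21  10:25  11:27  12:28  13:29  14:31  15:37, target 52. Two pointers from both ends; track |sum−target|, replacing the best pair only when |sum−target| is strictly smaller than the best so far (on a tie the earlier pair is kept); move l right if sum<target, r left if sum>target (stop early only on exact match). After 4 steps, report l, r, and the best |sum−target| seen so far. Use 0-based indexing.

l=0 r=15: -15+37=22 d=30 *, l++
l=1 r=15: -14+37=23 d=29 *, l++
l=2 r=15: -11+37=26 d=26 *, l++
l=3 r=15: 3+37=40 d=12 *, l++

l=4, r=15, best |Δ|=12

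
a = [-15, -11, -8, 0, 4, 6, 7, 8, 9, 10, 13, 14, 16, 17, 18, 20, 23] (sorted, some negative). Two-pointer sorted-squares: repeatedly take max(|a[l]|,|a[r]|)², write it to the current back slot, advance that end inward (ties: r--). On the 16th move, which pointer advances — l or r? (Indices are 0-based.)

r

[0,16] |-15|<=|23| out[16]=529 → r--
[0,15] |-15|<=|20| out[15]=400 → r--
[0,14] |-15|<=|18| out[14]=324 → r--
[0,13] |-15|<=|17| out[13]=289 → r--
[0,12] |-15|<=|16| out[12]=256 → r--
[0,11] |-15|>|14| out[11]=225 → l++
[1,11] |-11|<=|14| out[10]=196 → r--
[1,10] |-11|<=|13| out[9]=169 → r--
[1,9] |-11|>|10| out[8]=121 → l++
[2,9] |-8|<=|10| out[7]=100 → r--
[2,8] |-8|<=|9| out[6]=81 → r--
[2,7] |-8|<=|8| out[5]=64 → r--
[2,6] |-8|>|7| out[4]=64 → l++
[3,6] |0|<=|7| out[3]=49 → r--
[3,5] |0|<=|6| out[2]=36 → r--
[3,4] |0|<=|4| out[1]=16 → r--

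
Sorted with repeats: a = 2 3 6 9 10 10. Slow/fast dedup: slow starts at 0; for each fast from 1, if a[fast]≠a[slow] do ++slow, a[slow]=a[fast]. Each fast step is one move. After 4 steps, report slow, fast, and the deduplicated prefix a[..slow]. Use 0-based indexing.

(s=0,f=1) a[fast]=3≠a[slow]=2 write a[1]=3 → slow++,fast++
(s=1,f=2) a[fast]=6≠a[slow]=3 write a[2]=6 → slow++,fast++
(s=2,f=3) a[fast]=9≠a[slow]=6 write a[3]=9 → slow++,fast++
(s=3,f=4) a[fast]=10≠a[slow]=9 write a[4]=10 → slow++,fast++

slow=4, fast=5, prefix=[2, 3, 6, 9, 10]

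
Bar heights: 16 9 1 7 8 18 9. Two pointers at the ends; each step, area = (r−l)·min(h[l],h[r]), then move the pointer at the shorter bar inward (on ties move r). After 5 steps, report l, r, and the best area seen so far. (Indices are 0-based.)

l=0 r=6: min(16,9)*6=54 best=54 *, r--
l=0 r=5: min(16,18)*5=80 best=80 *, l++
l=1 r=5: min(9,18)*4=36 best=80, l++
l=2 r=5: min(1,18)*3=3 best=80, l++
l=3 r=5: min(7,18)*2=14 best=80, l++

l=4, r=5, best area=80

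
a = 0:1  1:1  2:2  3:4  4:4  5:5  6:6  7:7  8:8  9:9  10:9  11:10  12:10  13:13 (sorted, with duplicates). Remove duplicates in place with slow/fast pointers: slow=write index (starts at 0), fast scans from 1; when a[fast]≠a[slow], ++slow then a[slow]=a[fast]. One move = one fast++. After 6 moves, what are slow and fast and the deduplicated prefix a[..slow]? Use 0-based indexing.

slow=4, fast=7, prefix=[1, 2, 4, 5, 6]

slow=0 fast=1: a[fast]=1=a[slow] dup, fast++
slow=0 fast=2: a[fast]=2≠a[slow]=1 write a[1]=2, slow++,fast++
slow=1 fast=3: a[fast]=4≠a[slow]=2 write a[2]=4, slow++,fast++
slow=2 fast=4: a[fast]=4=a[slow] dup, fast++
slow=2 fast=5: a[fast]=5≠a[slow]=4 write a[3]=5, slow++,fast++
slow=3 fast=6: a[fast]=6≠a[slow]=5 write a[4]=6, slow++,fast++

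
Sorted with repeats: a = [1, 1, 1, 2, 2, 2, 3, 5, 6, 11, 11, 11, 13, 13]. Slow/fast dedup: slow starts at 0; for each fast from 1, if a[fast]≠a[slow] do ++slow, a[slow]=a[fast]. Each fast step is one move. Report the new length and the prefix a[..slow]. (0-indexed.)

(s=0,f=1) a[fast]=1=a[slow] dup → fast++
(s=0,f=2) a[fast]=1=a[slow] dup → fast++
(s=0,f=3) a[fast]=2≠a[slow]=1 write a[1]=2 → slow++,fast++
(s=1,f=4) a[fast]=2=a[slow] dup → fast++
(s=1,f=5) a[fast]=2=a[slow] dup → fast++
(s=1,f=6) a[fast]=3≠a[slow]=2 write a[2]=3 → slow++,fast++
(s=2,f=7) a[fast]=5≠a[slow]=3 write a[3]=5 → slow++,fast++
(s=3,f=8) a[fast]=6≠a[slow]=5 write a[4]=6 → slow++,fast++
(s=4,f=9) a[fast]=11≠a[slow]=6 write a[5]=11 → slow++,fast++
(s=5,f=10) a[fast]=11=a[slow] dup → fast++
(s=5,f=11) a[fast]=11=a[slow] dup → fast++
(s=5,f=12) a[fast]=13≠a[slow]=11 write a[6]=13 → slow++,fast++
(s=6,f=13) a[fast]=13=a[slow] dup → fast++

length 7; prefix = [1, 2, 3, 5, 6, 11, 13]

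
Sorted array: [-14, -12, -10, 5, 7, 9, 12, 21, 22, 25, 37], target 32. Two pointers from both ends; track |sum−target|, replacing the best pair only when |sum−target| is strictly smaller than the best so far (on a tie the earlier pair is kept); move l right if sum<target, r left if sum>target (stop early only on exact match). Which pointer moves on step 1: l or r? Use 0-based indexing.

l

[0,10] -14+37=23 d=9 * → l++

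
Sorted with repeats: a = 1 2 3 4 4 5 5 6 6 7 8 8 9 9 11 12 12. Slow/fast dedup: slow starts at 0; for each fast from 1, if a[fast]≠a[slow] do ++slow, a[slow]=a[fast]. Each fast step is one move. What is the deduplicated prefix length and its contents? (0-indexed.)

(s=0,f=1) a[fast]=2≠a[slow]=1 write a[1]=2 → slow++,fast++
(s=1,f=2) a[fast]=3≠a[slow]=2 write a[2]=3 → slow++,fast++
(s=2,f=3) a[fast]=4≠a[slow]=3 write a[3]=4 → slow++,fast++
(s=3,f=4) a[fast]=4=a[slow] dup → fast++
(s=3,f=5) a[fast]=5≠a[slow]=4 write a[4]=5 → slow++,fast++
(s=4,f=6) a[fast]=5=a[slow] dup → fast++
(s=4,f=7) a[fast]=6≠a[slow]=5 write a[5]=6 → slow++,fast++
(s=5,f=8) a[fast]=6=a[slow] dup → fast++
(s=5,f=9) a[fast]=7≠a[slow]=6 write a[6]=7 → slow++,fast++
(s=6,f=10) a[fast]=8≠a[slow]=7 write a[7]=8 → slow++,fast++
(s=7,f=11) a[fast]=8=a[slow] dup → fast++
(s=7,f=12) a[fast]=9≠a[slow]=8 write a[8]=9 → slow++,fast++
(s=8,f=13) a[fast]=9=a[slow] dup → fast++
(s=8,f=14) a[fast]=11≠a[slow]=9 write a[9]=11 → slow++,fast++
(s=9,f=15) a[fast]=12≠a[slow]=11 write a[10]=12 → slow++,fast++
(s=10,f=16) a[fast]=12=a[slow] dup → fast++

length 11; prefix = [1, 2, 3, 4, 5, 6, 7, 8, 9, 11, 12]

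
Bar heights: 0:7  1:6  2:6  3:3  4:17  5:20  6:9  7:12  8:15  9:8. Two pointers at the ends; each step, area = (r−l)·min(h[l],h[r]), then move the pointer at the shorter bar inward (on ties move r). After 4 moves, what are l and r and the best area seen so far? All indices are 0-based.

l=4, r=9, best area=63

[0,9] min(7,8)*9=63 best=63 * → l++
[1,9] min(6,8)*8=48 best=63 → l++
[2,9] min(6,8)*7=42 best=63 → l++
[3,9] min(3,8)*6=18 best=63 → l++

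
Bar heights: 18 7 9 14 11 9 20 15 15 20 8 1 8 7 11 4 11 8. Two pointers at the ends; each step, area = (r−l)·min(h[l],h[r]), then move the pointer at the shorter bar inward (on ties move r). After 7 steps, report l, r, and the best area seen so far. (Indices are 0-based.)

l=0 r=17: min(18,8)*17=136 best=136 *, r--
l=0 r=16: min(18,11)*16=176 best=176 *, r--
l=0 r=15: min(18,4)*15=60 best=176, r--
l=0 r=14: min(18,11)*14=154 best=176, r--
l=0 r=13: min(18,7)*13=91 best=176, r--
l=0 r=12: min(18,8)*12=96 best=176, r--
l=0 r=11: min(18,1)*11=11 best=176, r--

l=0, r=10, best area=176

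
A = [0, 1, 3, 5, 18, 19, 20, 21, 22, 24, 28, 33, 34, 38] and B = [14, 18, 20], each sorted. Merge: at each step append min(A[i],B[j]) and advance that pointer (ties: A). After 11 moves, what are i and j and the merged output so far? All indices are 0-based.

i=8, j=3, merged so far=[0, 1, 3, 5, 14, 18, 18, 19, 20, 20, 21]

i=0 j=0: A[i]=0<=B[j]=14 take 0, i++
i=1 j=0: A[i]=1<=B[j]=14 take 1, i++
i=2 j=0: A[i]=3<=B[j]=14 take 3, i++
i=3 j=0: A[i]=5<=B[j]=14 take 5, i++
i=4 j=0: A[i]=18>B[j]=14 take 14, j++
i=4 j=1: A[i]=18<=B[j]=18 take 18, i++
i=5 j=1: A[i]=19>B[j]=18 take 18, j++
i=5 j=2: A[i]=19<=B[j]=20 take 19, i++
i=6 j=2: A[i]=20<=B[j]=20 take 20, i++
i=7 j=2: A[i]=21>B[j]=20 take 20, j++
i=7 j=3: B done, take A[i]=21, i++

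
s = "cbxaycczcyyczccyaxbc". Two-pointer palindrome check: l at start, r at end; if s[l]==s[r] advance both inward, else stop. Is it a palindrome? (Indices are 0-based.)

palindrome

l=0 r=19: 'c'=='c', l++,r--
l=1 r=18: 'b'=='b', l++,r--
l=2 r=17: 'x'=='x', l++,r--
l=3 r=16: 'a'=='a', l++,r--
l=4 r=15: 'y'=='y', l++,r--
l=5 r=14: 'c'=='c', l++,r--
l=6 r=13: 'c'=='c', l++,r--
l=7 r=12: 'z'=='z', l++,r--
l=8 r=11: 'c'=='c', l++,r--
l=9 r=10: 'y'=='y', l++,r--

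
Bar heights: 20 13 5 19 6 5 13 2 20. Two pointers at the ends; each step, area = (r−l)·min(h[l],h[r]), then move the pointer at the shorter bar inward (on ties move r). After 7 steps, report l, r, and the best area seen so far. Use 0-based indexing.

l=0, r=1, best area=160

[0,8] min(20,20)*8=160 best=160 * → r--
[0,7] min(20,2)*7=14 best=160 → r--
[0,6] min(20,13)*6=78 best=160 → r--
[0,5] min(20,5)*5=25 best=160 → r--
[0,4] min(20,6)*4=24 best=160 → r--
[0,3] min(20,19)*3=57 best=160 → r--
[0,2] min(20,5)*2=10 best=160 → r--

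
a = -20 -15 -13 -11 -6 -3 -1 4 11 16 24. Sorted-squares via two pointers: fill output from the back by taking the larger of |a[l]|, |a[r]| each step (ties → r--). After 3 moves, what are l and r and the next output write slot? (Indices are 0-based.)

l=0 r=10: |-20|<=|24| out[10]=576, r--
l=0 r=9: |-20|>|16| out[9]=400, l++
l=1 r=9: |-15|<=|16| out[8]=256, r--

l=1, r=8, next write slot=7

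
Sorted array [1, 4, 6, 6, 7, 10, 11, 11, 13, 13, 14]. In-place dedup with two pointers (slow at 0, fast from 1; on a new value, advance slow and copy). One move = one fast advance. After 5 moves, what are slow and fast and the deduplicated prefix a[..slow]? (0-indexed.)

(s=0,f=1) a[fast]=4≠a[slow]=1 write a[1]=4 → slow++,fast++
(s=1,f=2) a[fast]=6≠a[slow]=4 write a[2]=6 → slow++,fast++
(s=2,f=3) a[fast]=6=a[slow] dup → fast++
(s=2,f=4) a[fast]=7≠a[slow]=6 write a[3]=7 → slow++,fast++
(s=3,f=5) a[fast]=10≠a[slow]=7 write a[4]=10 → slow++,fast++

slow=4, fast=6, prefix=[1, 4, 6, 7, 10]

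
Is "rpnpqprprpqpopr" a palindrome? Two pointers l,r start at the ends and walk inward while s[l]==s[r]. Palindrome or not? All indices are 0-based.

not a palindrome (mismatch at 2,12)

l=0 r=14: 'r'=='r', l++,r--
l=1 r=13: 'p'=='p', l++,r--
l=2 r=12: 'n'!='o', stop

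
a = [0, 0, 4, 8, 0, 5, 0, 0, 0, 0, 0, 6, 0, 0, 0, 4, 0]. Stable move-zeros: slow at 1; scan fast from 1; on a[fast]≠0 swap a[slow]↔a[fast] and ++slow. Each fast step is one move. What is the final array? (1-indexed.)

[4, 8, 5, 6, 4, 0, 0, 0, 0, 0, 0, 0, 0, 0, 0, 0, 0]

slow=1 fast=1: a[fast]=0, fast++
slow=1 fast=2: a[fast]=0, fast++
slow=1 fast=3: a[fast]=4≠0 swap→a[1]=4, slow++,fast++
slow=2 fast=4: a[fast]=8≠0 swap→a[2]=8, slow++,fast++
slow=3 fast=5: a[fast]=0, fast++
slow=3 fast=6: a[fast]=5≠0 swap→a[3]=5, slow++,fast++
slow=4 fast=7: a[fast]=0, fast++
slow=4 fast=8: a[fast]=0, fast++
slow=4 fast=9: a[fast]=0, fast++
slow=4 fast=10: a[fast]=0, fast++
slow=4 fast=11: a[fast]=0, fast++
slow=4 fast=12: a[fast]=6≠0 swap→a[4]=6, slow++,fast++
slow=5 fast=13: a[fast]=0, fast++
slow=5 fast=14: a[fast]=0, fast++
slow=5 fast=15: a[fast]=0, fast++
slow=5 fast=16: a[fast]=4≠0 swap→a[5]=4, slow++,fast++
slow=6 fast=17: a[fast]=0, fast++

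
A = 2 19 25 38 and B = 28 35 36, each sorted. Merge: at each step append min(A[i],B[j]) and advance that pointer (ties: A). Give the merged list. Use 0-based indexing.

[i=0,j=0] A[i]=2<=B[j]=28 take 2 → i++
[i=1,j=0] A[i]=19<=B[j]=28 take 19 → i++
[i=2,j=0] A[i]=25<=B[j]=28 take 25 → i++
[i=3,j=0] A[i]=38>B[j]=28 take 28 → j++
[i=3,j=1] A[i]=38>B[j]=35 take 35 → j++
[i=3,j=2] A[i]=38>B[j]=36 take 36 → j++
[i=3,j=3] B done, take A[i]=38 → i++

[2, 19, 25, 28, 35, 36, 38]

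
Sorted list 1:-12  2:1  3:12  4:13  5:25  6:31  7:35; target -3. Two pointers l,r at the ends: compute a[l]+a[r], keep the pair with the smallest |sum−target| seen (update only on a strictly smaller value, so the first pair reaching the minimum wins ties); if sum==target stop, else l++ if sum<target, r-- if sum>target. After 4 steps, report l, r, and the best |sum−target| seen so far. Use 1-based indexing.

[1,7] -12+35=23 d=26 * → r--
[1,6] -12+31=19 d=22 * → r--
[1,5] -12+25=13 d=16 * → r--
[1,4] -12+13=1 d=4 * → r--

l=1, r=3, best |Δ|=4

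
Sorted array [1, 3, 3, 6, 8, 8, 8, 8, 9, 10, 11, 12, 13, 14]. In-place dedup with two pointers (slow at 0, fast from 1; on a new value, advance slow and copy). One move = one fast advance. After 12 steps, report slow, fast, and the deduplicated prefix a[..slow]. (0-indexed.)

slow=8, fast=13, prefix=[1, 3, 6, 8, 9, 10, 11, 12, 13]

(s=0,f=1) a[fast]=3≠a[slow]=1 write a[1]=3 → slow++,fast++
(s=1,f=2) a[fast]=3=a[slow] dup → fast++
(s=1,f=3) a[fast]=6≠a[slow]=3 write a[2]=6 → slow++,fast++
(s=2,f=4) a[fast]=8≠a[slow]=6 write a[3]=8 → slow++,fast++
(s=3,f=5) a[fast]=8=a[slow] dup → fast++
(s=3,f=6) a[fast]=8=a[slow] dup → fast++
(s=3,f=7) a[fast]=8=a[slow] dup → fast++
(s=3,f=8) a[fast]=9≠a[slow]=8 write a[4]=9 → slow++,fast++
(s=4,f=9) a[fast]=10≠a[slow]=9 write a[5]=10 → slow++,fast++
(s=5,f=10) a[fast]=11≠a[slow]=10 write a[6]=11 → slow++,fast++
(s=6,f=11) a[fast]=12≠a[slow]=11 write a[7]=12 → slow++,fast++
(s=7,f=12) a[fast]=13≠a[slow]=12 write a[8]=13 → slow++,fast++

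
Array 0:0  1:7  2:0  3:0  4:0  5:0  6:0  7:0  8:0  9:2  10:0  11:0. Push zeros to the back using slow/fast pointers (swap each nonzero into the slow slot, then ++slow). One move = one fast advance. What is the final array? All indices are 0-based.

slow=0 fast=0: a[fast]=0, fast++
slow=0 fast=1: a[fast]=7≠0 swap→a[0]=7, slow++,fast++
slow=1 fast=2: a[fast]=0, fast++
slow=1 fast=3: a[fast]=0, fast++
slow=1 fast=4: a[fast]=0, fast++
slow=1 fast=5: a[fast]=0, fast++
slow=1 fast=6: a[fast]=0, fast++
slow=1 fast=7: a[fast]=0, fast++
slow=1 fast=8: a[fast]=0, fast++
slow=1 fast=9: a[fast]=2≠0 swap→a[1]=2, slow++,fast++
slow=2 fast=10: a[fast]=0, fast++
slow=2 fast=11: a[fast]=0, fast++

[7, 2, 0, 0, 0, 0, 0, 0, 0, 0, 0, 0]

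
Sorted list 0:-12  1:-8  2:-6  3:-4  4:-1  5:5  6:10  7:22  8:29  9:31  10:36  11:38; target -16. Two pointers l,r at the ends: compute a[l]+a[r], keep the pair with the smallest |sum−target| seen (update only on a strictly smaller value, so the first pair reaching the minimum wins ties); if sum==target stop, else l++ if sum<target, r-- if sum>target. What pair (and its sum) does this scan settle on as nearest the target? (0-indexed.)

pair (-12, -4) with sum -16 (|Δ|=0)

[0,11] -12+38=26 d=42 * → r--
[0,10] -12+36=24 d=40 * → r--
[0,9] -12+31=19 d=35 * → r--
[0,8] -12+29=17 d=33 * → r--
[0,7] -12+22=10 d=26 * → r--
[0,6] -12+10=-2 d=14 * → r--
[0,5] -12+5=-7 d=9 * → r--
[0,4] -12+-1=-13 d=3 * → r--
[0,3] -12+-4=-16 d=0 * → stop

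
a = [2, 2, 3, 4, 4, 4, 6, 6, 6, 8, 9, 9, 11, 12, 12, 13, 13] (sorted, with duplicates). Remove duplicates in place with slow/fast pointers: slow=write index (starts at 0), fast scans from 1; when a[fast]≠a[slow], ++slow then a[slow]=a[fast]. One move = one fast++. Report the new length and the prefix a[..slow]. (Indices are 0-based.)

length 9; prefix = [2, 3, 4, 6, 8, 9, 11, 12, 13]

(s=0,f=1) a[fast]=2=a[slow] dup → fast++
(s=0,f=2) a[fast]=3≠a[slow]=2 write a[1]=3 → slow++,fast++
(s=1,f=3) a[fast]=4≠a[slow]=3 write a[2]=4 → slow++,fast++
(s=2,f=4) a[fast]=4=a[slow] dup → fast++
(s=2,f=5) a[fast]=4=a[slow] dup → fast++
(s=2,f=6) a[fast]=6≠a[slow]=4 write a[3]=6 → slow++,fast++
(s=3,f=7) a[fast]=6=a[slow] dup → fast++
(s=3,f=8) a[fast]=6=a[slow] dup → fast++
(s=3,f=9) a[fast]=8≠a[slow]=6 write a[4]=8 → slow++,fast++
(s=4,f=10) a[fast]=9≠a[slow]=8 write a[5]=9 → slow++,fast++
(s=5,f=11) a[fast]=9=a[slow] dup → fast++
(s=5,f=12) a[fast]=11≠a[slow]=9 write a[6]=11 → slow++,fast++
(s=6,f=13) a[fast]=12≠a[slow]=11 write a[7]=12 → slow++,fast++
(s=7,f=14) a[fast]=12=a[slow] dup → fast++
(s=7,f=15) a[fast]=13≠a[slow]=12 write a[8]=13 → slow++,fast++
(s=8,f=16) a[fast]=13=a[slow] dup → fast++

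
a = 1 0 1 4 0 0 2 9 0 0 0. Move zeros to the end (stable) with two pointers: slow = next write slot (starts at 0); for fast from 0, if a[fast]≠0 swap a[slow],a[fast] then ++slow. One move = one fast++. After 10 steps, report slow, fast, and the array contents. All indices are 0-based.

slow=0 fast=0: a[fast]=1≠0 swap→a[0]=1, slow++,fast++
slow=1 fast=1: a[fast]=0, fast++
slow=1 fast=2: a[fast]=1≠0 swap→a[1]=1, slow++,fast++
slow=2 fast=3: a[fast]=4≠0 swap→a[2]=4, slow++,fast++
slow=3 fast=4: a[fast]=0, fast++
slow=3 fast=5: a[fast]=0, fast++
slow=3 fast=6: a[fast]=2≠0 swap→a[3]=2, slow++,fast++
slow=4 fast=7: a[fast]=9≠0 swap→a[4]=9, slow++,fast++
slow=5 fast=8: a[fast]=0, fast++
slow=5 fast=9: a[fast]=0, fast++

slow=5, fast=10, a=[1, 1, 4, 2, 9, 0, 0, 0, 0, 0, 0]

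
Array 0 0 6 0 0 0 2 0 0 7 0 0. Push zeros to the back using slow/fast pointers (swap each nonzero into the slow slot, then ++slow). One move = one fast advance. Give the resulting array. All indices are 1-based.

[6, 2, 7, 0, 0, 0, 0, 0, 0, 0, 0, 0]

(s=1,f=1) a[fast]=0 → fast++
(s=1,f=2) a[fast]=0 → fast++
(s=1,f=3) a[fast]=6≠0 swap→a[1]=6 → slow++,fast++
(s=2,f=4) a[fast]=0 → fast++
(s=2,f=5) a[fast]=0 → fast++
(s=2,f=6) a[fast]=0 → fast++
(s=2,f=7) a[fast]=2≠0 swap→a[2]=2 → slow++,fast++
(s=3,f=8) a[fast]=0 → fast++
(s=3,f=9) a[fast]=0 → fast++
(s=3,f=10) a[fast]=7≠0 swap→a[3]=7 → slow++,fast++
(s=4,f=11) a[fast]=0 → fast++
(s=4,f=12) a[fast]=0 → fast++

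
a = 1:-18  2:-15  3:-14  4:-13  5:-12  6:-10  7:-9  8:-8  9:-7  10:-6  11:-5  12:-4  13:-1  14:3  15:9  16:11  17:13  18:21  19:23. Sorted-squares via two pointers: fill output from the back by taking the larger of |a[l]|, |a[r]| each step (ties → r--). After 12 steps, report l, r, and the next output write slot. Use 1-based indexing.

l=8, r=14, next write slot=7

[1,19] |-18|<=|23| out[19]=529 → r--
[1,18] |-18|<=|21| out[18]=441 → r--
[1,17] |-18|>|13| out[17]=324 → l++
[2,17] |-15|>|13| out[16]=225 → l++
[3,17] |-14|>|13| out[15]=196 → l++
[4,17] |-13|<=|13| out[14]=169 → r--
[4,16] |-13|>|11| out[13]=169 → l++
[5,16] |-12|>|11| out[12]=144 → l++
[6,16] |-10|<=|11| out[11]=121 → r--
[6,15] |-10|>|9| out[10]=100 → l++
[7,15] |-9|<=|9| out[9]=81 → r--
[7,14] |-9|>|3| out[8]=81 → l++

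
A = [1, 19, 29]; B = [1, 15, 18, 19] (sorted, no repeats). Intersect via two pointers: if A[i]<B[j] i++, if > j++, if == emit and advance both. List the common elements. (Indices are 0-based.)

intersection = [1, 19]

[i=0,j=0] 1==1 emit → i++,j++
[i=1,j=1] 19>15 → j++
[i=1,j=2] 19>18 → j++
[i=1,j=3] 19==19 emit → i++,j++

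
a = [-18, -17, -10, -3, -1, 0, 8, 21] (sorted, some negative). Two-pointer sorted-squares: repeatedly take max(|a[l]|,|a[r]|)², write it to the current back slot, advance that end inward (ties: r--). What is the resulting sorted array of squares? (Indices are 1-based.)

[0, 1, 9, 64, 100, 289, 324, 441]

l=1 r=8: |-18|<=|21| out[8]=441, r--
l=1 r=7: |-18|>|8| out[7]=324, l++
l=2 r=7: |-17|>|8| out[6]=289, l++
l=3 r=7: |-10|>|8| out[5]=100, l++
l=4 r=7: |-3|<=|8| out[4]=64, r--
l=4 r=6: |-3|>|0| out[3]=9, l++
l=5 r=6: |-1|>|0| out[2]=1, l++
l=6 r=6: |0|<=|0| out[1]=0, r--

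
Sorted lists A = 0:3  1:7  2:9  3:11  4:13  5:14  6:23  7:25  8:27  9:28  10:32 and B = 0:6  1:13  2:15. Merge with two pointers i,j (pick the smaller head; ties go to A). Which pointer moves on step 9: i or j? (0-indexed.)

j

i=0 j=0: A[i]=3<=B[j]=6 take 3, i++
i=1 j=0: A[i]=7>B[j]=6 take 6, j++
i=1 j=1: A[i]=7<=B[j]=13 take 7, i++
i=2 j=1: A[i]=9<=B[j]=13 take 9, i++
i=3 j=1: A[i]=11<=B[j]=13 take 11, i++
i=4 j=1: A[i]=13<=B[j]=13 take 13, i++
i=5 j=1: A[i]=14>B[j]=13 take 13, j++
i=5 j=2: A[i]=14<=B[j]=15 take 14, i++
i=6 j=2: A[i]=23>B[j]=15 take 15, j++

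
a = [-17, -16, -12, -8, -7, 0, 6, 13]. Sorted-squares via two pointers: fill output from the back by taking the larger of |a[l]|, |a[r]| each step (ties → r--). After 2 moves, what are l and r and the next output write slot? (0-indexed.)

l=0 r=7: |-17|>|13| out[7]=289, l++
l=1 r=7: |-16|>|13| out[6]=256, l++

l=2, r=7, next write slot=5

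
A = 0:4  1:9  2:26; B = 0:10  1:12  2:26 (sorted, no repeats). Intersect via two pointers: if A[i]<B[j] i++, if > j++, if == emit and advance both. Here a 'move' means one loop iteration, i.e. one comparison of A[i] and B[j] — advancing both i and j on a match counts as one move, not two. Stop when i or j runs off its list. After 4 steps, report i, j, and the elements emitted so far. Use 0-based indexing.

i=2, j=2, emitted=[]

[i=0,j=0] 4<10 → i++
[i=1,j=0] 9<10 → i++
[i=2,j=0] 26>10 → j++
[i=2,j=1] 26>12 → j++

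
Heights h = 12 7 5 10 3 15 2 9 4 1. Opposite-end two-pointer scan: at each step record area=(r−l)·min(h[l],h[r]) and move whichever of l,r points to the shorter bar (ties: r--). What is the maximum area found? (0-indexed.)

l=0 r=9: min(12,1)*9=9 best=9 *, r--
l=0 r=8: min(12,4)*8=32 best=32 *, r--
l=0 r=7: min(12,9)*7=63 best=63 *, r--
l=0 r=6: min(12,2)*6=12 best=63, r--
l=0 r=5: min(12,15)*5=60 best=63, l++
l=1 r=5: min(7,15)*4=28 best=63, l++
l=2 r=5: min(5,15)*3=15 best=63, l++
l=3 r=5: min(10,15)*2=20 best=63, l++
l=4 r=5: min(3,15)*1=3 best=63, l++

max area = 63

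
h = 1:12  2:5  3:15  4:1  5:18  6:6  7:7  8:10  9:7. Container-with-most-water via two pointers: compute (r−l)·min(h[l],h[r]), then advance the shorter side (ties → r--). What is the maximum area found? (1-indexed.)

max area = 70

l=1 r=9: min(12,7)*8=56 best=56 *, r--
l=1 r=8: min(12,10)*7=70 best=70 *, r--
l=1 r=7: min(12,7)*6=42 best=70, r--
l=1 r=6: min(12,6)*5=30 best=70, r--
l=1 r=5: min(12,18)*4=48 best=70, l++
l=2 r=5: min(5,18)*3=15 best=70, l++
l=3 r=5: min(15,18)*2=30 best=70, l++
l=4 r=5: min(1,18)*1=1 best=70, l++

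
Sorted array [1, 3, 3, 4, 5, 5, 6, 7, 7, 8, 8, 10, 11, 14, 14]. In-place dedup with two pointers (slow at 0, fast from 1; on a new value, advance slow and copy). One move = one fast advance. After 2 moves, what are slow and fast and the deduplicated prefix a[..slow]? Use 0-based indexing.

slow=1, fast=3, prefix=[1, 3]

(s=0,f=1) a[fast]=3≠a[slow]=1 write a[1]=3 → slow++,fast++
(s=1,f=2) a[fast]=3=a[slow] dup → fast++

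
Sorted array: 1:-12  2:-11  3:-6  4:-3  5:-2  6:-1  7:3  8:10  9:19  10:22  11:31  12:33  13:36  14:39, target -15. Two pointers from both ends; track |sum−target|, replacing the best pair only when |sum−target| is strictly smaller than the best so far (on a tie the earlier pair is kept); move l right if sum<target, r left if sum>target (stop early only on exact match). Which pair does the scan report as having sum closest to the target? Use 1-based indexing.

pair (-12, -3) with sum -15 (|Δ|=0)

l=1 r=14: -12+39=27 d=42 *, r--
l=1 r=13: -12+36=24 d=39 *, r--
l=1 r=12: -12+33=21 d=36 *, r--
l=1 r=11: -12+31=19 d=34 *, r--
l=1 r=10: -12+22=10 d=25 *, r--
l=1 r=9: -12+19=7 d=22 *, r--
l=1 r=8: -12+10=-2 d=13 *, r--
l=1 r=7: -12+3=-9 d=6 *, r--
l=1 r=6: -12+-1=-13 d=2 *, r--
l=1 r=5: -12+-2=-14 d=1 *, r--
l=1 r=4: -12+-3=-15 d=0 *, stop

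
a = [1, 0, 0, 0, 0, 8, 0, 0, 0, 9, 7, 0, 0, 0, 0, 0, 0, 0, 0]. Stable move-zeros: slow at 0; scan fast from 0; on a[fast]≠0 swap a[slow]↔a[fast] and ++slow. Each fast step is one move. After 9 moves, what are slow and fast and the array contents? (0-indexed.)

(s=0,f=0) a[fast]=1≠0 swap→a[0]=1 → slow++,fast++
(s=1,f=1) a[fast]=0 → fast++
(s=1,f=2) a[fast]=0 → fast++
(s=1,f=3) a[fast]=0 → fast++
(s=1,f=4) a[fast]=0 → fast++
(s=1,f=5) a[fast]=8≠0 swap→a[1]=8 → slow++,fast++
(s=2,f=6) a[fast]=0 → fast++
(s=2,f=7) a[fast]=0 → fast++
(s=2,f=8) a[fast]=0 → fast++

slow=2, fast=9, a=[1, 8, 0, 0, 0, 0, 0, 0, 0, 9, 7, 0, 0, 0, 0, 0, 0, 0, 0]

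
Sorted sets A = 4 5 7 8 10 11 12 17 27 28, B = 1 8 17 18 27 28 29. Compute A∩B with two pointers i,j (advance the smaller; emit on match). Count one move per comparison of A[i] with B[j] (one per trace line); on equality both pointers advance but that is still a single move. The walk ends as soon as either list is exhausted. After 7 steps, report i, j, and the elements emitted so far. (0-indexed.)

i=6, j=2, emitted=[8]

i=0 j=0: 4>1, j++
i=0 j=1: 4<8, i++
i=1 j=1: 5<8, i++
i=2 j=1: 7<8, i++
i=3 j=1: 8==8 emit, i++,j++
i=4 j=2: 10<17, i++
i=5 j=2: 11<17, i++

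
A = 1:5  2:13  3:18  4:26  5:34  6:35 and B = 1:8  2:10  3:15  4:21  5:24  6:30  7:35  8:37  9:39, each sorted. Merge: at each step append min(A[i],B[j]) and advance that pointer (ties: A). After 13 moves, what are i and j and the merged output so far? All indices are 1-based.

i=7, j=8, merged so far=[5, 8, 10, 13, 15, 18, 21, 24, 26, 30, 34, 35, 35]

i=1 j=1: A[i]=5<=B[j]=8 take 5, i++
i=2 j=1: A[i]=13>B[j]=8 take 8, j++
i=2 j=2: A[i]=13>B[j]=10 take 10, j++
i=2 j=3: A[i]=13<=B[j]=15 take 13, i++
i=3 j=3: A[i]=18>B[j]=15 take 15, j++
i=3 j=4: A[i]=18<=B[j]=21 take 18, i++
i=4 j=4: A[i]=26>B[j]=21 take 21, j++
i=4 j=5: A[i]=26>B[j]=24 take 24, j++
i=4 j=6: A[i]=26<=B[j]=30 take 26, i++
i=5 j=6: A[i]=34>B[j]=30 take 30, j++
i=5 j=7: A[i]=34<=B[j]=35 take 34, i++
i=6 j=7: A[i]=35<=B[j]=35 take 35, i++
i=7 j=7: A done, take B[j]=35, j++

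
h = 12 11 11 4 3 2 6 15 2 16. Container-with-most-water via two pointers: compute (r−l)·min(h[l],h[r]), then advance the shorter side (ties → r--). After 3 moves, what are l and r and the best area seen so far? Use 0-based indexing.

l=3, r=9, best area=108

[0,9] min(12,16)*9=108 best=108 * → l++
[1,9] min(11,16)*8=88 best=108 → l++
[2,9] min(11,16)*7=77 best=108 → l++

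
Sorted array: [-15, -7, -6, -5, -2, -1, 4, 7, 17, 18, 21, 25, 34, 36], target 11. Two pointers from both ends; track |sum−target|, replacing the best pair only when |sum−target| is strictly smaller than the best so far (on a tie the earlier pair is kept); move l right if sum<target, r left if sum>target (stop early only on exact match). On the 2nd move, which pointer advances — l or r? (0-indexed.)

l=0 r=13: -15+36=21 d=10 *, r--
l=0 r=12: -15+34=19 d=8 *, r--

r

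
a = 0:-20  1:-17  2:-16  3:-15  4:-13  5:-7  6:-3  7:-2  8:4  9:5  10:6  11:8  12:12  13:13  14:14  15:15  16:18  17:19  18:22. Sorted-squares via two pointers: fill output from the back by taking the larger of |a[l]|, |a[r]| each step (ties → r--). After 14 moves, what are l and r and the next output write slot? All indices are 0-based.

l=6, r=10, next write slot=4

[0,18] |-20|<=|22| out[18]=484 → r--
[0,17] |-20|>|19| out[17]=400 → l++
[1,17] |-17|<=|19| out[16]=361 → r--
[1,16] |-17|<=|18| out[15]=324 → r--
[1,15] |-17|>|15| out[14]=289 → l++
[2,15] |-16|>|15| out[13]=256 → l++
[3,15] |-15|<=|15| out[12]=225 → r--
[3,14] |-15|>|14| out[11]=225 → l++
[4,14] |-13|<=|14| out[10]=196 → r--
[4,13] |-13|<=|13| out[9]=169 → r--
[4,12] |-13|>|12| out[8]=169 → l++
[5,12] |-7|<=|12| out[7]=144 → r--
[5,11] |-7|<=|8| out[6]=64 → r--
[5,10] |-7|>|6| out[5]=49 → l++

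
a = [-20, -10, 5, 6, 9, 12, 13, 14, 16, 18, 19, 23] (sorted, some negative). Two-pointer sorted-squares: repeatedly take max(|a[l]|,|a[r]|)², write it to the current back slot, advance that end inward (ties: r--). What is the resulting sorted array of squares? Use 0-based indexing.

[25, 36, 81, 100, 144, 169, 196, 256, 324, 361, 400, 529]

l=0 r=11: |-20|<=|23| out[11]=529, r--
l=0 r=10: |-20|>|19| out[10]=400, l++
l=1 r=10: |-10|<=|19| out[9]=361, r--
l=1 r=9: |-10|<=|18| out[8]=324, r--
l=1 r=8: |-10|<=|16| out[7]=256, r--
l=1 r=7: |-10|<=|14| out[6]=196, r--
l=1 r=6: |-10|<=|13| out[5]=169, r--
l=1 r=5: |-10|<=|12| out[4]=144, r--
l=1 r=4: |-10|>|9| out[3]=100, l++
l=2 r=4: |5|<=|9| out[2]=81, r--
l=2 r=3: |5|<=|6| out[1]=36, r--
l=2 r=2: |5|<=|5| out[0]=25, r--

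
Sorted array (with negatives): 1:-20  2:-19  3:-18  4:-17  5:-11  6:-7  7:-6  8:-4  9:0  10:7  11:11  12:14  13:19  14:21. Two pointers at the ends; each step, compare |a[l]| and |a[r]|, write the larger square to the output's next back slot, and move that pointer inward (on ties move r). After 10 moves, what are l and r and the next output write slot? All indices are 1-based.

l=1 r=14: |-20|<=|21| out[14]=441, r--
l=1 r=13: |-20|>|19| out[13]=400, l++
l=2 r=13: |-19|<=|19| out[12]=361, r--
l=2 r=12: |-19|>|14| out[11]=361, l++
l=3 r=12: |-18|>|14| out[10]=324, l++
l=4 r=12: |-17|>|14| out[9]=289, l++
l=5 r=12: |-11|<=|14| out[8]=196, r--
l=5 r=11: |-11|<=|11| out[7]=121, r--
l=5 r=10: |-11|>|7| out[6]=121, l++
l=6 r=10: |-7|<=|7| out[5]=49, r--

l=6, r=9, next write slot=4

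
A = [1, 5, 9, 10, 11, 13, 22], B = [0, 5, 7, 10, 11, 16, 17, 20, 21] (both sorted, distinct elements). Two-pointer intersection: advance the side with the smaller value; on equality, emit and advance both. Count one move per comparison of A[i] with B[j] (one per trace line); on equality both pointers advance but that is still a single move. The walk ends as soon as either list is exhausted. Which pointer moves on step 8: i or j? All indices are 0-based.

[i=0,j=0] 1>0 → j++
[i=0,j=1] 1<5 → i++
[i=1,j=1] 5==5 emit → i++,j++
[i=2,j=2] 9>7 → j++
[i=2,j=3] 9<10 → i++
[i=3,j=3] 10==10 emit → i++,j++
[i=4,j=4] 11==11 emit → i++,j++
[i=5,j=5] 13<16 → i++

i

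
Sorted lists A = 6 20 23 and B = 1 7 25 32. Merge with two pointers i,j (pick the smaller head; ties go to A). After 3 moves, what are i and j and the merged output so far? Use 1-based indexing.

[i=1,j=1] A[i]=6>B[j]=1 take 1 → j++
[i=1,j=2] A[i]=6<=B[j]=7 take 6 → i++
[i=2,j=2] A[i]=20>B[j]=7 take 7 → j++

i=2, j=3, merged so far=[1, 6, 7]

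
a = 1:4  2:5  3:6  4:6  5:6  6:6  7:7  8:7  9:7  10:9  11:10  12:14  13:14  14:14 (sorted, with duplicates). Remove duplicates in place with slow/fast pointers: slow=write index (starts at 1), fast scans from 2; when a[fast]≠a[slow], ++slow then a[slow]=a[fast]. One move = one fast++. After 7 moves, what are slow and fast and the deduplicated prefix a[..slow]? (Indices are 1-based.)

slow=4, fast=9, prefix=[4, 5, 6, 7]

slow=1 fast=2: a[fast]=5≠a[slow]=4 write a[2]=5, slow++,fast++
slow=2 fast=3: a[fast]=6≠a[slow]=5 write a[3]=6, slow++,fast++
slow=3 fast=4: a[fast]=6=a[slow] dup, fast++
slow=3 fast=5: a[fast]=6=a[slow] dup, fast++
slow=3 fast=6: a[fast]=6=a[slow] dup, fast++
slow=3 fast=7: a[fast]=7≠a[slow]=6 write a[4]=7, slow++,fast++
slow=4 fast=8: a[fast]=7=a[slow] dup, fast++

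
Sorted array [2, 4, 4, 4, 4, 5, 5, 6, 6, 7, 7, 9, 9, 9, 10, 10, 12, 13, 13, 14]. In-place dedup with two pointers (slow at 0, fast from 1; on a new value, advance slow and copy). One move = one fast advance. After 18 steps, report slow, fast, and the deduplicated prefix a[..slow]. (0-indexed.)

(s=0,f=1) a[fast]=4≠a[slow]=2 write a[1]=4 → slow++,fast++
(s=1,f=2) a[fast]=4=a[slow] dup → fast++
(s=1,f=3) a[fast]=4=a[slow] dup → fast++
(s=1,f=4) a[fast]=4=a[slow] dup → fast++
(s=1,f=5) a[fast]=5≠a[slow]=4 write a[2]=5 → slow++,fast++
(s=2,f=6) a[fast]=5=a[slow] dup → fast++
(s=2,f=7) a[fast]=6≠a[slow]=5 write a[3]=6 → slow++,fast++
(s=3,f=8) a[fast]=6=a[slow] dup → fast++
(s=3,f=9) a[fast]=7≠a[slow]=6 write a[4]=7 → slow++,fast++
(s=4,f=10) a[fast]=7=a[slow] dup → fast++
(s=4,f=11) a[fast]=9≠a[slow]=7 write a[5]=9 → slow++,fast++
(s=5,f=12) a[fast]=9=a[slow] dup → fast++
(s=5,f=13) a[fast]=9=a[slow] dup → fast++
(s=5,f=14) a[fast]=10≠a[slow]=9 write a[6]=10 → slow++,fast++
(s=6,f=15) a[fast]=10=a[slow] dup → fast++
(s=6,f=16) a[fast]=12≠a[slow]=10 write a[7]=12 → slow++,fast++
(s=7,f=17) a[fast]=13≠a[slow]=12 write a[8]=13 → slow++,fast++
(s=8,f=18) a[fast]=13=a[slow] dup → fast++

slow=8, fast=19, prefix=[2, 4, 5, 6, 7, 9, 10, 12, 13]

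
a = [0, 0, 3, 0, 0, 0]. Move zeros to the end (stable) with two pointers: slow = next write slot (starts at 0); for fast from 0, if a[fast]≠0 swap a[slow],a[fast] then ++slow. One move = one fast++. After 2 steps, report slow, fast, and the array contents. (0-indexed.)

slow=0 fast=0: a[fast]=0, fast++
slow=0 fast=1: a[fast]=0, fast++

slow=0, fast=2, a=[0, 0, 3, 0, 0, 0]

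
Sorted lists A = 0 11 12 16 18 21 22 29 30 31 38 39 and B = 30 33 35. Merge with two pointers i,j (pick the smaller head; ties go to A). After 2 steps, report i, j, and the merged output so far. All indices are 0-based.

i=0 j=0: A[i]=0<=B[j]=30 take 0, i++
i=1 j=0: A[i]=11<=B[j]=30 take 11, i++

i=2, j=0, merged so far=[0, 11]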